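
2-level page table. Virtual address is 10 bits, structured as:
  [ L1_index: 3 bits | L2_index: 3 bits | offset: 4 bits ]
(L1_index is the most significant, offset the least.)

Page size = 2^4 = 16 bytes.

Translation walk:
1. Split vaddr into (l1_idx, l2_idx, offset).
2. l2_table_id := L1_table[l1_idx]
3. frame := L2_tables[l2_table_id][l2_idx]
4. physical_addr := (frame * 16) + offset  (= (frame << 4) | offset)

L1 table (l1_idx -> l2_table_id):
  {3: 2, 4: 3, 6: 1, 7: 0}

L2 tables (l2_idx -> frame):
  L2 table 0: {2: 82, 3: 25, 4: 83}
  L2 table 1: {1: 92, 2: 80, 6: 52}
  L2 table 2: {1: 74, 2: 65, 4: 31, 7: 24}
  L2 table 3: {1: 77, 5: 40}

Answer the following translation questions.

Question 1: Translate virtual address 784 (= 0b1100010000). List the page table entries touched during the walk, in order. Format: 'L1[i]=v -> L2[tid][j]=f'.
Answer: L1[6]=1 -> L2[1][1]=92

Derivation:
vaddr = 784 = 0b1100010000
Split: l1_idx=6, l2_idx=1, offset=0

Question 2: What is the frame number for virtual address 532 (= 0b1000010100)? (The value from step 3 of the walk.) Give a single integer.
vaddr = 532: l1_idx=4, l2_idx=1
L1[4] = 3; L2[3][1] = 77

Answer: 77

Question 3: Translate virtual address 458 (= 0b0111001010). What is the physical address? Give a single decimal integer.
vaddr = 458 = 0b0111001010
Split: l1_idx=3, l2_idx=4, offset=10
L1[3] = 2
L2[2][4] = 31
paddr = 31 * 16 + 10 = 506

Answer: 506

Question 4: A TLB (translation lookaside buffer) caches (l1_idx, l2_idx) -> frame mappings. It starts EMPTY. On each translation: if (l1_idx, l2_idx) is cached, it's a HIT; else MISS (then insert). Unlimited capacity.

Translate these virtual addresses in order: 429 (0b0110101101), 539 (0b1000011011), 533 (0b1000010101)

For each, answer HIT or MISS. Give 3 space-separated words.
vaddr=429: (3,2) not in TLB -> MISS, insert
vaddr=539: (4,1) not in TLB -> MISS, insert
vaddr=533: (4,1) in TLB -> HIT

Answer: MISS MISS HIT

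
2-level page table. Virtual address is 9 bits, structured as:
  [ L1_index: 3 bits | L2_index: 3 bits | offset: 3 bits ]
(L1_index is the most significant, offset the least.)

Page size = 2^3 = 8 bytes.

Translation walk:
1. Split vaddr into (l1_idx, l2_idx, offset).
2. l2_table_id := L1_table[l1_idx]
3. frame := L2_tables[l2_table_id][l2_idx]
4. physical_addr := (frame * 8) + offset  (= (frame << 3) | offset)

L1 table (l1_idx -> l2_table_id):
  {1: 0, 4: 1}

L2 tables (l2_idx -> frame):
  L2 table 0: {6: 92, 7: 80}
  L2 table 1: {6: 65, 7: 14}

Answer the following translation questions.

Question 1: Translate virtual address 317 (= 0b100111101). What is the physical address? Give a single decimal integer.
vaddr = 317 = 0b100111101
Split: l1_idx=4, l2_idx=7, offset=5
L1[4] = 1
L2[1][7] = 14
paddr = 14 * 8 + 5 = 117

Answer: 117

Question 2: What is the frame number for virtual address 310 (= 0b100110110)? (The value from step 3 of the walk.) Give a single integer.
Answer: 65

Derivation:
vaddr = 310: l1_idx=4, l2_idx=6
L1[4] = 1; L2[1][6] = 65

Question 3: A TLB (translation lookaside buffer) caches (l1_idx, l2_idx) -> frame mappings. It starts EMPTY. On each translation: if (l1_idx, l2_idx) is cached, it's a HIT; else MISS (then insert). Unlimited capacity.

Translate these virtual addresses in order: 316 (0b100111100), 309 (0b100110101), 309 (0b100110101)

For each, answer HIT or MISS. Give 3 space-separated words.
Answer: MISS MISS HIT

Derivation:
vaddr=316: (4,7) not in TLB -> MISS, insert
vaddr=309: (4,6) not in TLB -> MISS, insert
vaddr=309: (4,6) in TLB -> HIT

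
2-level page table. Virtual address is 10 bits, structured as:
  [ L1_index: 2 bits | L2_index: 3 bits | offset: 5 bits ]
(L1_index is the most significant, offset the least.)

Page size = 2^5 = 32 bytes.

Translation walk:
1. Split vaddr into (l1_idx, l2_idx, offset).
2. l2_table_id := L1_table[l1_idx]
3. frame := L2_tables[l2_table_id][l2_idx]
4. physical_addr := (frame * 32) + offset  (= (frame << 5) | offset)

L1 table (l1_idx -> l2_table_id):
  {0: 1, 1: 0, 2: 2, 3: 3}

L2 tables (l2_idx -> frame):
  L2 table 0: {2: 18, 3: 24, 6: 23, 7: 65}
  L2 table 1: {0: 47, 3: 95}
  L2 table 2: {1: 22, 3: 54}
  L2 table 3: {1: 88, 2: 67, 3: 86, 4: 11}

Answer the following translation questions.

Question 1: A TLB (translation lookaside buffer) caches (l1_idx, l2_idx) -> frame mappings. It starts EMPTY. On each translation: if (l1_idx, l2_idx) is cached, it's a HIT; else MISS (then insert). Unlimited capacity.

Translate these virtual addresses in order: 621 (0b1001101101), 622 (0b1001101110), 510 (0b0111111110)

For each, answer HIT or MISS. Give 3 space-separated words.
vaddr=621: (2,3) not in TLB -> MISS, insert
vaddr=622: (2,3) in TLB -> HIT
vaddr=510: (1,7) not in TLB -> MISS, insert

Answer: MISS HIT MISS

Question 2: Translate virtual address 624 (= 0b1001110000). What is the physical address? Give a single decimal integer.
vaddr = 624 = 0b1001110000
Split: l1_idx=2, l2_idx=3, offset=16
L1[2] = 2
L2[2][3] = 54
paddr = 54 * 32 + 16 = 1744

Answer: 1744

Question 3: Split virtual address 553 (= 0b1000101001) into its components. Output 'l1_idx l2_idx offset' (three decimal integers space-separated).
vaddr = 553 = 0b1000101001
  top 2 bits -> l1_idx = 2
  next 3 bits -> l2_idx = 1
  bottom 5 bits -> offset = 9

Answer: 2 1 9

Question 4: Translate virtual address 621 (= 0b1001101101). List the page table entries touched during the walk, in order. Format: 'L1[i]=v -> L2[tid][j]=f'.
Answer: L1[2]=2 -> L2[2][3]=54

Derivation:
vaddr = 621 = 0b1001101101
Split: l1_idx=2, l2_idx=3, offset=13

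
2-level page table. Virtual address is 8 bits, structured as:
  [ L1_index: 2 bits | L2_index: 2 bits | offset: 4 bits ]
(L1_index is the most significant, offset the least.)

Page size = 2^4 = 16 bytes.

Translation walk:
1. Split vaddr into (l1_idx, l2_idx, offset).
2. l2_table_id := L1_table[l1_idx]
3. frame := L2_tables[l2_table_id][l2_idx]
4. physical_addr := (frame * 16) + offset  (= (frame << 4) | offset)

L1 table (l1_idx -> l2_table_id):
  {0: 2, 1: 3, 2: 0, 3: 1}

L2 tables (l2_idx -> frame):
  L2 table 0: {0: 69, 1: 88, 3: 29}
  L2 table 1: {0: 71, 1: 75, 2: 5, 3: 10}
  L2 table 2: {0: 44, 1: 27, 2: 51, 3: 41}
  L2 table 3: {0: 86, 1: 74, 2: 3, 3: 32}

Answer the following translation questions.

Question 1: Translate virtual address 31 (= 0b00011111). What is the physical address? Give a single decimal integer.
vaddr = 31 = 0b00011111
Split: l1_idx=0, l2_idx=1, offset=15
L1[0] = 2
L2[2][1] = 27
paddr = 27 * 16 + 15 = 447

Answer: 447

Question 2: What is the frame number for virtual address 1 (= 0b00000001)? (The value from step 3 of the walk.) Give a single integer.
vaddr = 1: l1_idx=0, l2_idx=0
L1[0] = 2; L2[2][0] = 44

Answer: 44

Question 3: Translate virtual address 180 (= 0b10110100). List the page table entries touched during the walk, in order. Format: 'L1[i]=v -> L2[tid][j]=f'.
vaddr = 180 = 0b10110100
Split: l1_idx=2, l2_idx=3, offset=4

Answer: L1[2]=0 -> L2[0][3]=29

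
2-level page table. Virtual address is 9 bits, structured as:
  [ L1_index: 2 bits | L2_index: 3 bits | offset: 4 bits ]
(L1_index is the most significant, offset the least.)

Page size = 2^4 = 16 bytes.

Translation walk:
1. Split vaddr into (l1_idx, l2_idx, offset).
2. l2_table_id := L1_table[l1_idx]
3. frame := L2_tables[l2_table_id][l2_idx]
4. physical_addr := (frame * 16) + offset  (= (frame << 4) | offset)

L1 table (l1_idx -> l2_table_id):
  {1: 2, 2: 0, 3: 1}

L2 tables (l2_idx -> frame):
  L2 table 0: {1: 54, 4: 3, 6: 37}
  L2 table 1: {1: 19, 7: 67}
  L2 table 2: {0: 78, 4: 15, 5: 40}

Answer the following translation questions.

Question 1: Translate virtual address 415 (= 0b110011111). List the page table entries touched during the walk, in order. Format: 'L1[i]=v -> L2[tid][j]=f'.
vaddr = 415 = 0b110011111
Split: l1_idx=3, l2_idx=1, offset=15

Answer: L1[3]=1 -> L2[1][1]=19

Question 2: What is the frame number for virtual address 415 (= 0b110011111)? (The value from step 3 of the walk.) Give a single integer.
vaddr = 415: l1_idx=3, l2_idx=1
L1[3] = 1; L2[1][1] = 19

Answer: 19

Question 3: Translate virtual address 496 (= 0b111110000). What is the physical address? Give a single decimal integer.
vaddr = 496 = 0b111110000
Split: l1_idx=3, l2_idx=7, offset=0
L1[3] = 1
L2[1][7] = 67
paddr = 67 * 16 + 0 = 1072

Answer: 1072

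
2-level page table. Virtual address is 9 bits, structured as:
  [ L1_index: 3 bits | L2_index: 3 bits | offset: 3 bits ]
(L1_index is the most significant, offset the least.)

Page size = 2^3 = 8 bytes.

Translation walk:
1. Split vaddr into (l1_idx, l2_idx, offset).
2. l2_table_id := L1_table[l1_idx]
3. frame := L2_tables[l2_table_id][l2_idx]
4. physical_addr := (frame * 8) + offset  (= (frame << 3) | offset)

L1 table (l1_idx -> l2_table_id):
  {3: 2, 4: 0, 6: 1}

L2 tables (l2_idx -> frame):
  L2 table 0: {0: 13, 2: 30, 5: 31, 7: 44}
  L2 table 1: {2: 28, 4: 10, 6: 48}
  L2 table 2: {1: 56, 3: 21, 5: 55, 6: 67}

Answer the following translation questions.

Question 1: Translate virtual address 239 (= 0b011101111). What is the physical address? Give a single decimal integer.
Answer: 447

Derivation:
vaddr = 239 = 0b011101111
Split: l1_idx=3, l2_idx=5, offset=7
L1[3] = 2
L2[2][5] = 55
paddr = 55 * 8 + 7 = 447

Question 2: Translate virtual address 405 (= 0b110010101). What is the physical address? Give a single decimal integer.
vaddr = 405 = 0b110010101
Split: l1_idx=6, l2_idx=2, offset=5
L1[6] = 1
L2[1][2] = 28
paddr = 28 * 8 + 5 = 229

Answer: 229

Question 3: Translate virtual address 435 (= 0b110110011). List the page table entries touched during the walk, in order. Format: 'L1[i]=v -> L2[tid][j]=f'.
vaddr = 435 = 0b110110011
Split: l1_idx=6, l2_idx=6, offset=3

Answer: L1[6]=1 -> L2[1][6]=48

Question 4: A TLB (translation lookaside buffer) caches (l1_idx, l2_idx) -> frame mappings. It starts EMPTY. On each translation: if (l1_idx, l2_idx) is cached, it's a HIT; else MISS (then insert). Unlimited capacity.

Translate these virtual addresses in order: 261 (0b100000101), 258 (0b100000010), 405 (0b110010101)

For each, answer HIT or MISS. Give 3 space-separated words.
Answer: MISS HIT MISS

Derivation:
vaddr=261: (4,0) not in TLB -> MISS, insert
vaddr=258: (4,0) in TLB -> HIT
vaddr=405: (6,2) not in TLB -> MISS, insert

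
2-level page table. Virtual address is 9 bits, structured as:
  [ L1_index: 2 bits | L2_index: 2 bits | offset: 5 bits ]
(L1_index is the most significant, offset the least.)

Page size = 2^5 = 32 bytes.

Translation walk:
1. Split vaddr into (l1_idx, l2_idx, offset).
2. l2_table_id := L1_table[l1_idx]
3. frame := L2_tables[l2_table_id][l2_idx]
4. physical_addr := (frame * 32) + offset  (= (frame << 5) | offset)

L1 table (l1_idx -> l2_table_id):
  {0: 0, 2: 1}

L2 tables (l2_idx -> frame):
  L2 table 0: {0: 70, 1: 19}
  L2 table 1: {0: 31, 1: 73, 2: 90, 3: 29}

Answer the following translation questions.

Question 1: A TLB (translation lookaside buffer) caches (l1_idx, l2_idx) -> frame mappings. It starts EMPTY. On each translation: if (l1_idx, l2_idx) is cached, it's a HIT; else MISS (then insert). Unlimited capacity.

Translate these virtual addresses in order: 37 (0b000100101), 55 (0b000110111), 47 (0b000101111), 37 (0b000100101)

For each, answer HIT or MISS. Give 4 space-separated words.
vaddr=37: (0,1) not in TLB -> MISS, insert
vaddr=55: (0,1) in TLB -> HIT
vaddr=47: (0,1) in TLB -> HIT
vaddr=37: (0,1) in TLB -> HIT

Answer: MISS HIT HIT HIT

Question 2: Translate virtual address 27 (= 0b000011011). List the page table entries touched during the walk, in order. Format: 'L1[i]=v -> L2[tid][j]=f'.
vaddr = 27 = 0b000011011
Split: l1_idx=0, l2_idx=0, offset=27

Answer: L1[0]=0 -> L2[0][0]=70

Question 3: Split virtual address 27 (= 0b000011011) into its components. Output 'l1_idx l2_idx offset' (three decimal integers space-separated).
Answer: 0 0 27

Derivation:
vaddr = 27 = 0b000011011
  top 2 bits -> l1_idx = 0
  next 2 bits -> l2_idx = 0
  bottom 5 bits -> offset = 27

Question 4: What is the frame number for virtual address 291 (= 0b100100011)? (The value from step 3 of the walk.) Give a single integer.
Answer: 73

Derivation:
vaddr = 291: l1_idx=2, l2_idx=1
L1[2] = 1; L2[1][1] = 73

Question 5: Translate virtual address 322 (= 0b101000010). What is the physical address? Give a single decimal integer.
Answer: 2882

Derivation:
vaddr = 322 = 0b101000010
Split: l1_idx=2, l2_idx=2, offset=2
L1[2] = 1
L2[1][2] = 90
paddr = 90 * 32 + 2 = 2882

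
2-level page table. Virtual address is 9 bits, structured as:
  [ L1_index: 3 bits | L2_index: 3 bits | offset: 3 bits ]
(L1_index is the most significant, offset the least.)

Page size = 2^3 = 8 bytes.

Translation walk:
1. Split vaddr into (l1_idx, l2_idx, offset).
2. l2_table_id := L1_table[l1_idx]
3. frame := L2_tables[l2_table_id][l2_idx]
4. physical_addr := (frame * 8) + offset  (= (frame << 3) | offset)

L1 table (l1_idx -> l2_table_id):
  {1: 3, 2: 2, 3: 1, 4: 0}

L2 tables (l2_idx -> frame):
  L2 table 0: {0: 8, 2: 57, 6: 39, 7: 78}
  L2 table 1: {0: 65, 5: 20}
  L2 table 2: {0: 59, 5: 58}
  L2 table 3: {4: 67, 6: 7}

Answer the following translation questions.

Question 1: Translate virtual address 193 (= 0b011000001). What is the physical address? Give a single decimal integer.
vaddr = 193 = 0b011000001
Split: l1_idx=3, l2_idx=0, offset=1
L1[3] = 1
L2[1][0] = 65
paddr = 65 * 8 + 1 = 521

Answer: 521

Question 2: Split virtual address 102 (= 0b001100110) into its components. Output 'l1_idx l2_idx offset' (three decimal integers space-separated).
Answer: 1 4 6

Derivation:
vaddr = 102 = 0b001100110
  top 3 bits -> l1_idx = 1
  next 3 bits -> l2_idx = 4
  bottom 3 bits -> offset = 6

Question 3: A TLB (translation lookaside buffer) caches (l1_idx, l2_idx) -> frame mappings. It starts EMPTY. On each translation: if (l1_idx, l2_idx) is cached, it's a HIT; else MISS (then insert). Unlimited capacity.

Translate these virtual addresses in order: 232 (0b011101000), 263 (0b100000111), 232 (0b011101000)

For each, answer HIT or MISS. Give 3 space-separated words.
Answer: MISS MISS HIT

Derivation:
vaddr=232: (3,5) not in TLB -> MISS, insert
vaddr=263: (4,0) not in TLB -> MISS, insert
vaddr=232: (3,5) in TLB -> HIT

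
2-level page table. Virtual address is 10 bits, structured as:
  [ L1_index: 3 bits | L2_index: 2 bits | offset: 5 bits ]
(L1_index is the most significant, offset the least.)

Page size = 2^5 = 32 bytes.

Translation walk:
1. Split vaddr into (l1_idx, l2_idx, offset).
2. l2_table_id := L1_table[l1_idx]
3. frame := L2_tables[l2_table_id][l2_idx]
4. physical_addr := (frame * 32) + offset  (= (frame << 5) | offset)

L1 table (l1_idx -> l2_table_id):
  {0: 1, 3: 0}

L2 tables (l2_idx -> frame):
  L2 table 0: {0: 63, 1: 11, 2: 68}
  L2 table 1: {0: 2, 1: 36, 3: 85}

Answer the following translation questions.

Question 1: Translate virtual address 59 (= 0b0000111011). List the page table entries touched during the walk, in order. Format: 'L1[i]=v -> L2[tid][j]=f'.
Answer: L1[0]=1 -> L2[1][1]=36

Derivation:
vaddr = 59 = 0b0000111011
Split: l1_idx=0, l2_idx=1, offset=27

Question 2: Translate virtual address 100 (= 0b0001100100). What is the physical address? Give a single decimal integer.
vaddr = 100 = 0b0001100100
Split: l1_idx=0, l2_idx=3, offset=4
L1[0] = 1
L2[1][3] = 85
paddr = 85 * 32 + 4 = 2724

Answer: 2724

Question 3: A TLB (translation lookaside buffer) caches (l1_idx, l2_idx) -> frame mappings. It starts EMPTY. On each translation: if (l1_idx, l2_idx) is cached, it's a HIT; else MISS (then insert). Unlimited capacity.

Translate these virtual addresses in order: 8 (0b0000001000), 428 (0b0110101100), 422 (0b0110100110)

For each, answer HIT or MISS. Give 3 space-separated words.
vaddr=8: (0,0) not in TLB -> MISS, insert
vaddr=428: (3,1) not in TLB -> MISS, insert
vaddr=422: (3,1) in TLB -> HIT

Answer: MISS MISS HIT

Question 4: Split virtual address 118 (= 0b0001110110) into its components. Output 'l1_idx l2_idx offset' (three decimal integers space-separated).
Answer: 0 3 22

Derivation:
vaddr = 118 = 0b0001110110
  top 3 bits -> l1_idx = 0
  next 2 bits -> l2_idx = 3
  bottom 5 bits -> offset = 22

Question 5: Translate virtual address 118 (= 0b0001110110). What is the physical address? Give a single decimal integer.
vaddr = 118 = 0b0001110110
Split: l1_idx=0, l2_idx=3, offset=22
L1[0] = 1
L2[1][3] = 85
paddr = 85 * 32 + 22 = 2742

Answer: 2742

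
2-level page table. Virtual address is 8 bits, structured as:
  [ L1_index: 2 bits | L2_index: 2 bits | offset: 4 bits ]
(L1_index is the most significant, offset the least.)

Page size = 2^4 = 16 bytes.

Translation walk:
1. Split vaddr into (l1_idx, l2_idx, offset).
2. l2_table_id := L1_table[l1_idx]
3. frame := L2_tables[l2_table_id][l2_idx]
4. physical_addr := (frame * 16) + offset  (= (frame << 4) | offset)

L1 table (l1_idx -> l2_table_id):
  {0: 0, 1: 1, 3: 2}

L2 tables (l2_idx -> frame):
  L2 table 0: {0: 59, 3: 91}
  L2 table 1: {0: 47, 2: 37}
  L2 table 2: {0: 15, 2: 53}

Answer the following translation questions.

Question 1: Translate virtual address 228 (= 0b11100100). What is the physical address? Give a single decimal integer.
Answer: 852

Derivation:
vaddr = 228 = 0b11100100
Split: l1_idx=3, l2_idx=2, offset=4
L1[3] = 2
L2[2][2] = 53
paddr = 53 * 16 + 4 = 852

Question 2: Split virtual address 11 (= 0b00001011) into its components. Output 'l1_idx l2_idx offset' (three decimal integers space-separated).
vaddr = 11 = 0b00001011
  top 2 bits -> l1_idx = 0
  next 2 bits -> l2_idx = 0
  bottom 4 bits -> offset = 11

Answer: 0 0 11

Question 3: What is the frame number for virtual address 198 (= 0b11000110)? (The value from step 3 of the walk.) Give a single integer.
Answer: 15

Derivation:
vaddr = 198: l1_idx=3, l2_idx=0
L1[3] = 2; L2[2][0] = 15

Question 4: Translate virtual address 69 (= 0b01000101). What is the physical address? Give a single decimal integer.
Answer: 757

Derivation:
vaddr = 69 = 0b01000101
Split: l1_idx=1, l2_idx=0, offset=5
L1[1] = 1
L2[1][0] = 47
paddr = 47 * 16 + 5 = 757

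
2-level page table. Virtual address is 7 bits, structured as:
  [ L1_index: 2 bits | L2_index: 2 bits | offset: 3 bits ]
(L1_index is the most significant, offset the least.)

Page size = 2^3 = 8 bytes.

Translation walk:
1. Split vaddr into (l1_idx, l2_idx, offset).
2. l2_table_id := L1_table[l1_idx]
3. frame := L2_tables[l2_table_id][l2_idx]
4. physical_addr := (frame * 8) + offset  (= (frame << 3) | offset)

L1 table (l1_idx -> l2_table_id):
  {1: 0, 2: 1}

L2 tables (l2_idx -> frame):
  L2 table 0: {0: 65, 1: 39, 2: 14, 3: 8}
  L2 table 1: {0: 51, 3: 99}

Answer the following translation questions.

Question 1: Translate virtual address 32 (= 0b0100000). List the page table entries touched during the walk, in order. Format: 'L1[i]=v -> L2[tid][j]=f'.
Answer: L1[1]=0 -> L2[0][0]=65

Derivation:
vaddr = 32 = 0b0100000
Split: l1_idx=1, l2_idx=0, offset=0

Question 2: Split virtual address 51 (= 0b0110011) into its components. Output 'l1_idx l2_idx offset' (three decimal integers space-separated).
Answer: 1 2 3

Derivation:
vaddr = 51 = 0b0110011
  top 2 bits -> l1_idx = 1
  next 2 bits -> l2_idx = 2
  bottom 3 bits -> offset = 3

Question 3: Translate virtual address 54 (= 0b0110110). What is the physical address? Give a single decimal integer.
Answer: 118

Derivation:
vaddr = 54 = 0b0110110
Split: l1_idx=1, l2_idx=2, offset=6
L1[1] = 0
L2[0][2] = 14
paddr = 14 * 8 + 6 = 118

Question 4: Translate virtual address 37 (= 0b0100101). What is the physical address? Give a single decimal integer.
Answer: 525

Derivation:
vaddr = 37 = 0b0100101
Split: l1_idx=1, l2_idx=0, offset=5
L1[1] = 0
L2[0][0] = 65
paddr = 65 * 8 + 5 = 525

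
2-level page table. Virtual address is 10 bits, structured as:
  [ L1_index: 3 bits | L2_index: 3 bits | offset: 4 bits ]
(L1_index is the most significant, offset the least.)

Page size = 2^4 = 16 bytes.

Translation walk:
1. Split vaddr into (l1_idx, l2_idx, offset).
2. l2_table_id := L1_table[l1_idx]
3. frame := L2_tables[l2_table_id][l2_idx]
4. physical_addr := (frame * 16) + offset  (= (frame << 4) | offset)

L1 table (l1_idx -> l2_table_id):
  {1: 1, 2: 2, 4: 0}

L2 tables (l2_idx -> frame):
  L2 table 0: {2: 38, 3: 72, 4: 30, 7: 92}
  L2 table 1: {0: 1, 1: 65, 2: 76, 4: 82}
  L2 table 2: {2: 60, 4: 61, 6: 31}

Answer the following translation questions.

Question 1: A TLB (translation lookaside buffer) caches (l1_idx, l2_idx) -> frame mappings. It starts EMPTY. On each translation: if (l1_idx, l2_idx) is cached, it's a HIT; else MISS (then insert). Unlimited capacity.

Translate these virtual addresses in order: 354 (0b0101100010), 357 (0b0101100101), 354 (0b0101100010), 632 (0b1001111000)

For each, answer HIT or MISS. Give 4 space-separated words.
vaddr=354: (2,6) not in TLB -> MISS, insert
vaddr=357: (2,6) in TLB -> HIT
vaddr=354: (2,6) in TLB -> HIT
vaddr=632: (4,7) not in TLB -> MISS, insert

Answer: MISS HIT HIT MISS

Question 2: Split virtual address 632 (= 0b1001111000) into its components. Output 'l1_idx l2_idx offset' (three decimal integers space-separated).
Answer: 4 7 8

Derivation:
vaddr = 632 = 0b1001111000
  top 3 bits -> l1_idx = 4
  next 3 bits -> l2_idx = 7
  bottom 4 bits -> offset = 8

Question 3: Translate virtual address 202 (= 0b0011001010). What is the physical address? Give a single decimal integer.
Answer: 1322

Derivation:
vaddr = 202 = 0b0011001010
Split: l1_idx=1, l2_idx=4, offset=10
L1[1] = 1
L2[1][4] = 82
paddr = 82 * 16 + 10 = 1322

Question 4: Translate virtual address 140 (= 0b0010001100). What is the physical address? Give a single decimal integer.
vaddr = 140 = 0b0010001100
Split: l1_idx=1, l2_idx=0, offset=12
L1[1] = 1
L2[1][0] = 1
paddr = 1 * 16 + 12 = 28

Answer: 28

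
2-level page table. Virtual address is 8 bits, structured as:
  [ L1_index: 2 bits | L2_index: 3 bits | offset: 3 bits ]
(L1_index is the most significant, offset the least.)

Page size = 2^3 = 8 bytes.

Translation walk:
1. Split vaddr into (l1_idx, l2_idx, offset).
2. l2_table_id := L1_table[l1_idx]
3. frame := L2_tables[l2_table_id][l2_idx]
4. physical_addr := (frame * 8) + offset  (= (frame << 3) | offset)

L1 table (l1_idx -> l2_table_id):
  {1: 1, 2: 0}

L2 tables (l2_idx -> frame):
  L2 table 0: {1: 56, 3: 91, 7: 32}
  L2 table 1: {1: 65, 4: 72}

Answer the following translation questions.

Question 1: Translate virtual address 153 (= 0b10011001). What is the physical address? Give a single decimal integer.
vaddr = 153 = 0b10011001
Split: l1_idx=2, l2_idx=3, offset=1
L1[2] = 0
L2[0][3] = 91
paddr = 91 * 8 + 1 = 729

Answer: 729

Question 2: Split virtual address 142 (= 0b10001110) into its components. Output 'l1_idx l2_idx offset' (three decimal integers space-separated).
vaddr = 142 = 0b10001110
  top 2 bits -> l1_idx = 2
  next 3 bits -> l2_idx = 1
  bottom 3 bits -> offset = 6

Answer: 2 1 6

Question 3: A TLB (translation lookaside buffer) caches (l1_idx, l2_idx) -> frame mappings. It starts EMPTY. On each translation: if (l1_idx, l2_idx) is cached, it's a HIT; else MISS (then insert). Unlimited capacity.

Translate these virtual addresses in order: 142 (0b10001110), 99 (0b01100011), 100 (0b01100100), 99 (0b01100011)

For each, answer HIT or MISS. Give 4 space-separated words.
vaddr=142: (2,1) not in TLB -> MISS, insert
vaddr=99: (1,4) not in TLB -> MISS, insert
vaddr=100: (1,4) in TLB -> HIT
vaddr=99: (1,4) in TLB -> HIT

Answer: MISS MISS HIT HIT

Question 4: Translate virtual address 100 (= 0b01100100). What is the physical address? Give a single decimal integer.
vaddr = 100 = 0b01100100
Split: l1_idx=1, l2_idx=4, offset=4
L1[1] = 1
L2[1][4] = 72
paddr = 72 * 8 + 4 = 580

Answer: 580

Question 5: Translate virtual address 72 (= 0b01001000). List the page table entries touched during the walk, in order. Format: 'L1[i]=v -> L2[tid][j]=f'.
Answer: L1[1]=1 -> L2[1][1]=65

Derivation:
vaddr = 72 = 0b01001000
Split: l1_idx=1, l2_idx=1, offset=0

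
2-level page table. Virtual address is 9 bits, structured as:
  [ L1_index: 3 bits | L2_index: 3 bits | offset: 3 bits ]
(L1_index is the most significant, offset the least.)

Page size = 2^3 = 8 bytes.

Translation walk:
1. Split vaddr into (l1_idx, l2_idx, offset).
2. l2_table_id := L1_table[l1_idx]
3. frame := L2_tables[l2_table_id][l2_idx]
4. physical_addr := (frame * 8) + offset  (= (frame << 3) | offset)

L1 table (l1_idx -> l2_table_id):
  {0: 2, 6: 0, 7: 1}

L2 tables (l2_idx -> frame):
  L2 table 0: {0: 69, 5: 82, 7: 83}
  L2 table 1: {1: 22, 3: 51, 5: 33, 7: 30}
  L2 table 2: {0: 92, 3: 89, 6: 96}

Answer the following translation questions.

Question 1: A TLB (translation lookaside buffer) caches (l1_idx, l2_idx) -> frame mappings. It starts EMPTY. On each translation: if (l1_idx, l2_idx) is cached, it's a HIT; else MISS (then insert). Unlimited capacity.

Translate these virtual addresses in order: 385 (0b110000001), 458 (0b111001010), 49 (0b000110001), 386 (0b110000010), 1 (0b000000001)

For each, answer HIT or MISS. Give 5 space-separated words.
Answer: MISS MISS MISS HIT MISS

Derivation:
vaddr=385: (6,0) not in TLB -> MISS, insert
vaddr=458: (7,1) not in TLB -> MISS, insert
vaddr=49: (0,6) not in TLB -> MISS, insert
vaddr=386: (6,0) in TLB -> HIT
vaddr=1: (0,0) not in TLB -> MISS, insert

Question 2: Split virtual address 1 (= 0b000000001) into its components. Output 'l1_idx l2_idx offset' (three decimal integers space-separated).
vaddr = 1 = 0b000000001
  top 3 bits -> l1_idx = 0
  next 3 bits -> l2_idx = 0
  bottom 3 bits -> offset = 1

Answer: 0 0 1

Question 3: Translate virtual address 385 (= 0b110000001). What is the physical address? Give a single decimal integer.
vaddr = 385 = 0b110000001
Split: l1_idx=6, l2_idx=0, offset=1
L1[6] = 0
L2[0][0] = 69
paddr = 69 * 8 + 1 = 553

Answer: 553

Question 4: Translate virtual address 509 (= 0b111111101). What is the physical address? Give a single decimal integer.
Answer: 245

Derivation:
vaddr = 509 = 0b111111101
Split: l1_idx=7, l2_idx=7, offset=5
L1[7] = 1
L2[1][7] = 30
paddr = 30 * 8 + 5 = 245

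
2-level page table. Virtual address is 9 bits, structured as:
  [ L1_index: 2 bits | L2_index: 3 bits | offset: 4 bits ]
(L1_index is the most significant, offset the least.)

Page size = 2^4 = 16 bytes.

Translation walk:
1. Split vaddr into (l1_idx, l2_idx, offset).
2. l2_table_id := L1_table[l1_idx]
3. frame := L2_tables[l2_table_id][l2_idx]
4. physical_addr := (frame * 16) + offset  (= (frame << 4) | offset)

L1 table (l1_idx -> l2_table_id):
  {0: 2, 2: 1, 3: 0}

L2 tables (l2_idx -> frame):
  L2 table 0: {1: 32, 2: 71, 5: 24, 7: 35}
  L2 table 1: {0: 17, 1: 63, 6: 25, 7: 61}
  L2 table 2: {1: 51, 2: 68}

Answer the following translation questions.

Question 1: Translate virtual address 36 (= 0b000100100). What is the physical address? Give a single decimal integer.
vaddr = 36 = 0b000100100
Split: l1_idx=0, l2_idx=2, offset=4
L1[0] = 2
L2[2][2] = 68
paddr = 68 * 16 + 4 = 1092

Answer: 1092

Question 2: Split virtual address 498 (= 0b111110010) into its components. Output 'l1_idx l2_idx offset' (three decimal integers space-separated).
vaddr = 498 = 0b111110010
  top 2 bits -> l1_idx = 3
  next 3 bits -> l2_idx = 7
  bottom 4 bits -> offset = 2

Answer: 3 7 2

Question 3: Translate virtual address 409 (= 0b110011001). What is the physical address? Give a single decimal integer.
vaddr = 409 = 0b110011001
Split: l1_idx=3, l2_idx=1, offset=9
L1[3] = 0
L2[0][1] = 32
paddr = 32 * 16 + 9 = 521

Answer: 521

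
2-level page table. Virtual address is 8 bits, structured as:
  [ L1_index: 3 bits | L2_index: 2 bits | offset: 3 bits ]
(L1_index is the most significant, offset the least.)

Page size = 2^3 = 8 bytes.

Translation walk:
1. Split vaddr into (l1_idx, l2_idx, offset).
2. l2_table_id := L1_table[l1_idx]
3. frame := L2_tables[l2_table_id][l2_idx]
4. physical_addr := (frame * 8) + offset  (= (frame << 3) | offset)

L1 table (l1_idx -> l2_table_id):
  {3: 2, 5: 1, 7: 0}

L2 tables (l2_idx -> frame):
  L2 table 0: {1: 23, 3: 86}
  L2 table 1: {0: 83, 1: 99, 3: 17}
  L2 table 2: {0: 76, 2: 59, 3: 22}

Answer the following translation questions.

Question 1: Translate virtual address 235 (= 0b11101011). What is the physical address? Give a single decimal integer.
Answer: 187

Derivation:
vaddr = 235 = 0b11101011
Split: l1_idx=7, l2_idx=1, offset=3
L1[7] = 0
L2[0][1] = 23
paddr = 23 * 8 + 3 = 187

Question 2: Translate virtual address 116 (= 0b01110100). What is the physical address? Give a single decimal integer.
Answer: 476

Derivation:
vaddr = 116 = 0b01110100
Split: l1_idx=3, l2_idx=2, offset=4
L1[3] = 2
L2[2][2] = 59
paddr = 59 * 8 + 4 = 476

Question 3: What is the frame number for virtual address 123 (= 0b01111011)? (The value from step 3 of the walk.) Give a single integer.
Answer: 22

Derivation:
vaddr = 123: l1_idx=3, l2_idx=3
L1[3] = 2; L2[2][3] = 22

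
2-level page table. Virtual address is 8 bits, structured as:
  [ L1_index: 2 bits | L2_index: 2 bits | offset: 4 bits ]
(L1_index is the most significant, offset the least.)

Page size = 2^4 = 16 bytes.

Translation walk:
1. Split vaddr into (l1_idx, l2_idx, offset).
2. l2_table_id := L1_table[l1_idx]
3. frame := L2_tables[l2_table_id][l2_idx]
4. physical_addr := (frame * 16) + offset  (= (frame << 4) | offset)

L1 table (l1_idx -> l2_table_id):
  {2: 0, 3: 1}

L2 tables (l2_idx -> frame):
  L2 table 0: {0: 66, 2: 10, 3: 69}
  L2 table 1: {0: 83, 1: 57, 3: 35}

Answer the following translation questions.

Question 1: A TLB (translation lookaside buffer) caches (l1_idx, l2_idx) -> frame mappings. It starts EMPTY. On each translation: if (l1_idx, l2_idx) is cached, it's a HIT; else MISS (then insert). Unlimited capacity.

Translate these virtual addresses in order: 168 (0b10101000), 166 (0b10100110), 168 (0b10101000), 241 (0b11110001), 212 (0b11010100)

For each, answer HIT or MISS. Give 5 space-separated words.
Answer: MISS HIT HIT MISS MISS

Derivation:
vaddr=168: (2,2) not in TLB -> MISS, insert
vaddr=166: (2,2) in TLB -> HIT
vaddr=168: (2,2) in TLB -> HIT
vaddr=241: (3,3) not in TLB -> MISS, insert
vaddr=212: (3,1) not in TLB -> MISS, insert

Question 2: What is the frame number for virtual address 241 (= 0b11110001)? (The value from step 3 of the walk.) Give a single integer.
Answer: 35

Derivation:
vaddr = 241: l1_idx=3, l2_idx=3
L1[3] = 1; L2[1][3] = 35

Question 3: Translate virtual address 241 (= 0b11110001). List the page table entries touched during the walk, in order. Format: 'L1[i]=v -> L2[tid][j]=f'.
vaddr = 241 = 0b11110001
Split: l1_idx=3, l2_idx=3, offset=1

Answer: L1[3]=1 -> L2[1][3]=35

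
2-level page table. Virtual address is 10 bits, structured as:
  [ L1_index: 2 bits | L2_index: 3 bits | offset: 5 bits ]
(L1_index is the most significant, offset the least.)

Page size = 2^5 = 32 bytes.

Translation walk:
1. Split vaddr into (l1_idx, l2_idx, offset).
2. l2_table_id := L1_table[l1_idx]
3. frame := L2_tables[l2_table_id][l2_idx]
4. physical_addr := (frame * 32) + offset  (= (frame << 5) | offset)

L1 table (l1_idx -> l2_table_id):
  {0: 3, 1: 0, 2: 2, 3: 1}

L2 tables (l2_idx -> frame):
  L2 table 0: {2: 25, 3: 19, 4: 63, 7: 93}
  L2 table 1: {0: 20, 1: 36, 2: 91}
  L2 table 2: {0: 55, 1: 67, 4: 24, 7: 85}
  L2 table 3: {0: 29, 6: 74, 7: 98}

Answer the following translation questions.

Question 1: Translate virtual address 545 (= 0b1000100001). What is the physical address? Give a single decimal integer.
Answer: 2145

Derivation:
vaddr = 545 = 0b1000100001
Split: l1_idx=2, l2_idx=1, offset=1
L1[2] = 2
L2[2][1] = 67
paddr = 67 * 32 + 1 = 2145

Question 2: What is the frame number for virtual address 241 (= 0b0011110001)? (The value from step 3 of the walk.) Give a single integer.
vaddr = 241: l1_idx=0, l2_idx=7
L1[0] = 3; L2[3][7] = 98

Answer: 98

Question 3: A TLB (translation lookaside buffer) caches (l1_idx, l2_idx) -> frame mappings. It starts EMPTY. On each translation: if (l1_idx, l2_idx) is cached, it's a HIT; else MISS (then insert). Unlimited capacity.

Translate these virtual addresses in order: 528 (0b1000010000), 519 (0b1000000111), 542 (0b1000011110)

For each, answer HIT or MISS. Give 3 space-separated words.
Answer: MISS HIT HIT

Derivation:
vaddr=528: (2,0) not in TLB -> MISS, insert
vaddr=519: (2,0) in TLB -> HIT
vaddr=542: (2,0) in TLB -> HIT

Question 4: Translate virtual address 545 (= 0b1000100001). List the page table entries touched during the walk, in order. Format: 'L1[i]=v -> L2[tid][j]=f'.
Answer: L1[2]=2 -> L2[2][1]=67

Derivation:
vaddr = 545 = 0b1000100001
Split: l1_idx=2, l2_idx=1, offset=1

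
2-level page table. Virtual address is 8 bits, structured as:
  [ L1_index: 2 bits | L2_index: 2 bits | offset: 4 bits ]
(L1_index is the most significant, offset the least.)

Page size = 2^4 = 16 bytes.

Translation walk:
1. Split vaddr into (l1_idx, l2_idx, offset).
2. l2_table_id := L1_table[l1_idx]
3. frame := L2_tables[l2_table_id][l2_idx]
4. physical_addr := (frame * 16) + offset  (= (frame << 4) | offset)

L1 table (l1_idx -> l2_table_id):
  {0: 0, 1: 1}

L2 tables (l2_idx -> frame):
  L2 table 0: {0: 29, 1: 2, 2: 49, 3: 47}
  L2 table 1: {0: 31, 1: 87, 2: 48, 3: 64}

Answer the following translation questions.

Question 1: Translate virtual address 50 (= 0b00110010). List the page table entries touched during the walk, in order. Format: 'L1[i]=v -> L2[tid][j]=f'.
vaddr = 50 = 0b00110010
Split: l1_idx=0, l2_idx=3, offset=2

Answer: L1[0]=0 -> L2[0][3]=47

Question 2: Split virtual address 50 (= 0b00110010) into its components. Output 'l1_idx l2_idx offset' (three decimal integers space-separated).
Answer: 0 3 2

Derivation:
vaddr = 50 = 0b00110010
  top 2 bits -> l1_idx = 0
  next 2 bits -> l2_idx = 3
  bottom 4 bits -> offset = 2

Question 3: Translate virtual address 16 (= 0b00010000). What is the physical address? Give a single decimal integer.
Answer: 32

Derivation:
vaddr = 16 = 0b00010000
Split: l1_idx=0, l2_idx=1, offset=0
L1[0] = 0
L2[0][1] = 2
paddr = 2 * 16 + 0 = 32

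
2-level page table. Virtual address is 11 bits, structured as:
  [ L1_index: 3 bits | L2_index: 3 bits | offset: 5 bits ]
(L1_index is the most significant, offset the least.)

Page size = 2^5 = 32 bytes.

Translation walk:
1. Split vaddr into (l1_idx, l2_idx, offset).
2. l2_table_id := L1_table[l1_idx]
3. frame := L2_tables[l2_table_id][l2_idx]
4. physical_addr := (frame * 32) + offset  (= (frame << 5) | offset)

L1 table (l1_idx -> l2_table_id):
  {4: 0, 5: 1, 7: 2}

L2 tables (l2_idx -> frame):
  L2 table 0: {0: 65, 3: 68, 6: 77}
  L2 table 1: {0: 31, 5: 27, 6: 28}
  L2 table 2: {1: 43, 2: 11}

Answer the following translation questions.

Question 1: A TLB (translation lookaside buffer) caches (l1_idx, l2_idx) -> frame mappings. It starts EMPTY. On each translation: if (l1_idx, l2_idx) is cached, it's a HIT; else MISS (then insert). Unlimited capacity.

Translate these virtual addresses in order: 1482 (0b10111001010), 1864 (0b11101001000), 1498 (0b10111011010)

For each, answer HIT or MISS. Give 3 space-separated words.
Answer: MISS MISS HIT

Derivation:
vaddr=1482: (5,6) not in TLB -> MISS, insert
vaddr=1864: (7,2) not in TLB -> MISS, insert
vaddr=1498: (5,6) in TLB -> HIT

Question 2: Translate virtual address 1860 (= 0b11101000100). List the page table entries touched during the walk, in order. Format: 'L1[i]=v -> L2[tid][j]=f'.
Answer: L1[7]=2 -> L2[2][2]=11

Derivation:
vaddr = 1860 = 0b11101000100
Split: l1_idx=7, l2_idx=2, offset=4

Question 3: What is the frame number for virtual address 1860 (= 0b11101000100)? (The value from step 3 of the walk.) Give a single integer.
vaddr = 1860: l1_idx=7, l2_idx=2
L1[7] = 2; L2[2][2] = 11

Answer: 11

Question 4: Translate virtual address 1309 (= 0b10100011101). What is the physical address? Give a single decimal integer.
vaddr = 1309 = 0b10100011101
Split: l1_idx=5, l2_idx=0, offset=29
L1[5] = 1
L2[1][0] = 31
paddr = 31 * 32 + 29 = 1021

Answer: 1021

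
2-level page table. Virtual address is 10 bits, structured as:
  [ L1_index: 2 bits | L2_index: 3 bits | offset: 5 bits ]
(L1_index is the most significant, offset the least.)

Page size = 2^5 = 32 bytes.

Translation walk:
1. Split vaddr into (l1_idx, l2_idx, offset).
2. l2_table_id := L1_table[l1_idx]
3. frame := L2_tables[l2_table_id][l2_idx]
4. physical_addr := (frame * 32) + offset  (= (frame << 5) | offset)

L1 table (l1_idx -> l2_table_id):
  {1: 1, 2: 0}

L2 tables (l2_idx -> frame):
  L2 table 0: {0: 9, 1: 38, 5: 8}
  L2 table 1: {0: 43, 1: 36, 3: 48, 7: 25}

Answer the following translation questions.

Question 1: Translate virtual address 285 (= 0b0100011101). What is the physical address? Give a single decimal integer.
vaddr = 285 = 0b0100011101
Split: l1_idx=1, l2_idx=0, offset=29
L1[1] = 1
L2[1][0] = 43
paddr = 43 * 32 + 29 = 1405

Answer: 1405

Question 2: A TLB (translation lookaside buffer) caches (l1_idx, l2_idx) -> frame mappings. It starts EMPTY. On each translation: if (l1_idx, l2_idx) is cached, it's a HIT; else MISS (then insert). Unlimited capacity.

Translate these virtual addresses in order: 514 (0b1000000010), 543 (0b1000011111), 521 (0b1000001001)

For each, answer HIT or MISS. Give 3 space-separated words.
Answer: MISS HIT HIT

Derivation:
vaddr=514: (2,0) not in TLB -> MISS, insert
vaddr=543: (2,0) in TLB -> HIT
vaddr=521: (2,0) in TLB -> HIT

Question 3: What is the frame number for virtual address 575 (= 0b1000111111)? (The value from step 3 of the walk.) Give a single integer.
Answer: 38

Derivation:
vaddr = 575: l1_idx=2, l2_idx=1
L1[2] = 0; L2[0][1] = 38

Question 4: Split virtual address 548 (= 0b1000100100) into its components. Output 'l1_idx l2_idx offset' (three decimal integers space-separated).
Answer: 2 1 4

Derivation:
vaddr = 548 = 0b1000100100
  top 2 bits -> l1_idx = 2
  next 3 bits -> l2_idx = 1
  bottom 5 bits -> offset = 4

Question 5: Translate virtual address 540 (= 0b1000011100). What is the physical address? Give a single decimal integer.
vaddr = 540 = 0b1000011100
Split: l1_idx=2, l2_idx=0, offset=28
L1[2] = 0
L2[0][0] = 9
paddr = 9 * 32 + 28 = 316

Answer: 316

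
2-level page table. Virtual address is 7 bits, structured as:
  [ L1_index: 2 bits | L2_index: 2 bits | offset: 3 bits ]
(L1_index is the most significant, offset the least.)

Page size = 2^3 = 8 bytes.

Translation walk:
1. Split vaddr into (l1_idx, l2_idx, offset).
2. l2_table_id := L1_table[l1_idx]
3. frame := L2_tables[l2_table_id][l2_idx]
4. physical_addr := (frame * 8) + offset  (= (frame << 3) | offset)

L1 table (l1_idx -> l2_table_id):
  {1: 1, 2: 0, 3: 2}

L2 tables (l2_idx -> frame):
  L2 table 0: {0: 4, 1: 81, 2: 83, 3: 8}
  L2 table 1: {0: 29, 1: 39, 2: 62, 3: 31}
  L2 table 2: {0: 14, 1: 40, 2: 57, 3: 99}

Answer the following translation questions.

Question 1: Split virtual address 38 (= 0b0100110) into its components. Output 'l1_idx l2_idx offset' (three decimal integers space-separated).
vaddr = 38 = 0b0100110
  top 2 bits -> l1_idx = 1
  next 2 bits -> l2_idx = 0
  bottom 3 bits -> offset = 6

Answer: 1 0 6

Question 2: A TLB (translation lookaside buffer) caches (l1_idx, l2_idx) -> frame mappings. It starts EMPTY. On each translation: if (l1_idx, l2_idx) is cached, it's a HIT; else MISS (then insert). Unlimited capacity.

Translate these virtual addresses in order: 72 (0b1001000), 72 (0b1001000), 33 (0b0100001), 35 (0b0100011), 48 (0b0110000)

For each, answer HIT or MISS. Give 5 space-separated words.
vaddr=72: (2,1) not in TLB -> MISS, insert
vaddr=72: (2,1) in TLB -> HIT
vaddr=33: (1,0) not in TLB -> MISS, insert
vaddr=35: (1,0) in TLB -> HIT
vaddr=48: (1,2) not in TLB -> MISS, insert

Answer: MISS HIT MISS HIT MISS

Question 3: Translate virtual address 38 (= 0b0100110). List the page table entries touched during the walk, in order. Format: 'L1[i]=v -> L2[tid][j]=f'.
Answer: L1[1]=1 -> L2[1][0]=29

Derivation:
vaddr = 38 = 0b0100110
Split: l1_idx=1, l2_idx=0, offset=6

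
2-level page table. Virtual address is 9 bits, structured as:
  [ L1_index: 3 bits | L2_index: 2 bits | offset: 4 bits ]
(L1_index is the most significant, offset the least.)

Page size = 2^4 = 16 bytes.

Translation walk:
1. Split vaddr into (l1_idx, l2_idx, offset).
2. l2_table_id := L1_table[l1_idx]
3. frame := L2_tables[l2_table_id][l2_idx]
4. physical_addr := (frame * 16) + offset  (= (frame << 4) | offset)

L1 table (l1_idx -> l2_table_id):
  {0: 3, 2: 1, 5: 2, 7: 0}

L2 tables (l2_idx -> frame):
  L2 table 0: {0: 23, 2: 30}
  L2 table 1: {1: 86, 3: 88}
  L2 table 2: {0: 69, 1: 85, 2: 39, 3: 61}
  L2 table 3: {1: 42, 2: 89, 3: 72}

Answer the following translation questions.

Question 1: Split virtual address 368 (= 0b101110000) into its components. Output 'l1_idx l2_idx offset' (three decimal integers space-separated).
Answer: 5 3 0

Derivation:
vaddr = 368 = 0b101110000
  top 3 bits -> l1_idx = 5
  next 2 bits -> l2_idx = 3
  bottom 4 bits -> offset = 0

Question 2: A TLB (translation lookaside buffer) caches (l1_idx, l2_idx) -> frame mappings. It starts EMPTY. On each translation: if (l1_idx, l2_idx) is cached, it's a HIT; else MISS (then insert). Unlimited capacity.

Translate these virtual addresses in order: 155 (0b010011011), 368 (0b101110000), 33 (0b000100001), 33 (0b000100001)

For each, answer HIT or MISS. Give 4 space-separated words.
Answer: MISS MISS MISS HIT

Derivation:
vaddr=155: (2,1) not in TLB -> MISS, insert
vaddr=368: (5,3) not in TLB -> MISS, insert
vaddr=33: (0,2) not in TLB -> MISS, insert
vaddr=33: (0,2) in TLB -> HIT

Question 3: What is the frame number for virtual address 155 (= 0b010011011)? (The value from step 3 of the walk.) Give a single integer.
vaddr = 155: l1_idx=2, l2_idx=1
L1[2] = 1; L2[1][1] = 86

Answer: 86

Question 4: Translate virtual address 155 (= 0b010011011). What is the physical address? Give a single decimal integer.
vaddr = 155 = 0b010011011
Split: l1_idx=2, l2_idx=1, offset=11
L1[2] = 1
L2[1][1] = 86
paddr = 86 * 16 + 11 = 1387

Answer: 1387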